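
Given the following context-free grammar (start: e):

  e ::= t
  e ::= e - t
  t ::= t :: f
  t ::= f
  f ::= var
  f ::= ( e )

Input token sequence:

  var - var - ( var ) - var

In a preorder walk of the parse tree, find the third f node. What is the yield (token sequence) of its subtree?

[e [e [e [e [t [f var]]] - [t [f var]]] - [t [f ( [e [t [f var]]] )]]] - [t [f var]]]

( var )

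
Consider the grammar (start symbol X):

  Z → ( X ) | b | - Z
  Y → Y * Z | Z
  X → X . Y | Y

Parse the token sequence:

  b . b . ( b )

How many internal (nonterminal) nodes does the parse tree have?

12

[X [X [X [Y [Z b]]] . [Y [Z b]]] . [Y [Z ( [X [Y [Z b]]] )]]]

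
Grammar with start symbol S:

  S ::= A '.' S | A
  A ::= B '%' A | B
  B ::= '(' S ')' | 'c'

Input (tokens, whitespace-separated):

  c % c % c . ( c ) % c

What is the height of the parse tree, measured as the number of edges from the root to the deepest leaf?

[S [A [B c] % [A [B c] % [A [B c]]]] . [S [A [B ( [S [A [B c]]] )] % [A [B c]]]]]

7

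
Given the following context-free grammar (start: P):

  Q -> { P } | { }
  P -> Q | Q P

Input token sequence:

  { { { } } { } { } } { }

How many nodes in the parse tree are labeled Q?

[P [Q { [P [Q { [P [Q { }]] }] [P [Q { }] [P [Q { }]]]] }] [P [Q { }]]]

6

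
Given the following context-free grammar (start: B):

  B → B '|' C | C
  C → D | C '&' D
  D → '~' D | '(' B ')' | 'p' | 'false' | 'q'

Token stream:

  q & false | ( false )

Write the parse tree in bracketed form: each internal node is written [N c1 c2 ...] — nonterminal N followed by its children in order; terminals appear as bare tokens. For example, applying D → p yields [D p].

B
B | C
C | C
C & D | C
D & D | C
q & D | C
q & false | C
q & false | D
q & false | ( B )
q & false | ( C )
q & false | ( D )
q & false | ( false )

[B [B [C [C [D q]] & [D false]]] | [C [D ( [B [C [D false]]] )]]]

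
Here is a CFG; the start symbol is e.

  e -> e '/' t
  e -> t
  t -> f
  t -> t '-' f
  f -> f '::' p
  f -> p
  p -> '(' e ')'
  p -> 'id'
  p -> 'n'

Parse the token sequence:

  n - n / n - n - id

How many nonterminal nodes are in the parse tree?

[e [e [t [t [f [p n]]] - [f [p n]]]] / [t [t [t [f [p n]]] - [f [p n]]] - [f [p id]]]]

17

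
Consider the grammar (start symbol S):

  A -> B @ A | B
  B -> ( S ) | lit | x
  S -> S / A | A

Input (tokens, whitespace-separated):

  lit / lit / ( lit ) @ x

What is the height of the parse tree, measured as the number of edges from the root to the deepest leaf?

6

[S [S [S [A [B lit]]] / [A [B lit]]] / [A [B ( [S [A [B lit]]] )] @ [A [B x]]]]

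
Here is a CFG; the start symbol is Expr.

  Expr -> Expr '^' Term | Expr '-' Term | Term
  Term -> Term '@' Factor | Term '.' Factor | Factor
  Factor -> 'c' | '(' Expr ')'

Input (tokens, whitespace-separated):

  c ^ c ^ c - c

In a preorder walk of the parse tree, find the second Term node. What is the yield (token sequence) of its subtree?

[Expr [Expr [Expr [Expr [Term [Factor c]]] ^ [Term [Factor c]]] ^ [Term [Factor c]]] - [Term [Factor c]]]

c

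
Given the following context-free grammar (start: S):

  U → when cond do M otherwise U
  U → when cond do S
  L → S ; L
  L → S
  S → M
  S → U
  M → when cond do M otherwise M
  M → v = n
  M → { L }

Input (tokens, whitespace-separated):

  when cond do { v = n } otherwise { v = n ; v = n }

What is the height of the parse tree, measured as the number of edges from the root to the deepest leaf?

[S [M when cond do [M { [L [S [M v = n]]] }] otherwise [M { [L [S [M v = n]] ; [L [S [M v = n]]]] }]]]

7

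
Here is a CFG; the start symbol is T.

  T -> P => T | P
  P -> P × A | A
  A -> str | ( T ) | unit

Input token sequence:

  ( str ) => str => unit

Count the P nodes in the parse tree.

4

[T [P [A ( [T [P [A str]]] )]] => [T [P [A str]] => [T [P [A unit]]]]]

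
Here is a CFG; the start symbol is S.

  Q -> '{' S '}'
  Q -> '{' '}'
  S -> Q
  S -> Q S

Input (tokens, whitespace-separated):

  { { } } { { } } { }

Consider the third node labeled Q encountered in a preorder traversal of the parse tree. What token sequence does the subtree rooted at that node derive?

{ { } }

[S [Q { [S [Q { }]] }] [S [Q { [S [Q { }]] }] [S [Q { }]]]]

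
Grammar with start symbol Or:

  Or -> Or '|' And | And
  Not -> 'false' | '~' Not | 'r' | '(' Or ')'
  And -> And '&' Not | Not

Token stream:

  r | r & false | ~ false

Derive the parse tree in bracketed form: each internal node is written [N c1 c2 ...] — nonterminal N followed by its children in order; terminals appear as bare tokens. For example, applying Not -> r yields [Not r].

Or
Or | And
Or | And | And
And | And | And
Not | And | And
r | And | And
r | And & Not | And
r | Not & Not | And
r | r & Not | And
r | r & false | And
r | r & false | Not
r | r & false | ~ Not
r | r & false | ~ false

[Or [Or [Or [And [Not r]]] | [And [And [Not r]] & [Not false]]] | [And [Not ~ [Not false]]]]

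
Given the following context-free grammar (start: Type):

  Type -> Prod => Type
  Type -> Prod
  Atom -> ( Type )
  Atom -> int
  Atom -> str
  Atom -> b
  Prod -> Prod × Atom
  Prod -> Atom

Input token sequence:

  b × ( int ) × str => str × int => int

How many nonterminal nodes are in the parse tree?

18

[Type [Prod [Prod [Prod [Atom b]] × [Atom ( [Type [Prod [Atom int]]] )]] × [Atom str]] => [Type [Prod [Prod [Atom str]] × [Atom int]] => [Type [Prod [Atom int]]]]]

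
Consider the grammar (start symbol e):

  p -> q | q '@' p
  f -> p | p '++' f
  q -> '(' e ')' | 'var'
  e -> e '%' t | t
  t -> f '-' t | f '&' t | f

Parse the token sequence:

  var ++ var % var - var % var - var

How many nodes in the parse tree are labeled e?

3

[e [e [e [t [f [p [q var]] ++ [f [p [q var]]]]]] % [t [f [p [q var]]] - [t [f [p [q var]]]]]] % [t [f [p [q var]]] - [t [f [p [q var]]]]]]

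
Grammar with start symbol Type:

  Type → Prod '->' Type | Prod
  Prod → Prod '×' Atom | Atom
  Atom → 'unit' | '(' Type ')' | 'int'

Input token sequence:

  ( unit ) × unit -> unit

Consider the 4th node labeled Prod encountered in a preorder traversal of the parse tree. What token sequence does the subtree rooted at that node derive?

unit

[Type [Prod [Prod [Atom ( [Type [Prod [Atom unit]]] )]] × [Atom unit]] -> [Type [Prod [Atom unit]]]]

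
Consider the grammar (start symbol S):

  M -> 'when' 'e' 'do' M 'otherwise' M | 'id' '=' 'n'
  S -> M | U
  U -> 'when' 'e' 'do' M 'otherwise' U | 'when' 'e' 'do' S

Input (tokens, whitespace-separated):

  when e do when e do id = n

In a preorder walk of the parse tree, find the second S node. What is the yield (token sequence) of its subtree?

when e do id = n

[S [U when e do [S [U when e do [S [M id = n]]]]]]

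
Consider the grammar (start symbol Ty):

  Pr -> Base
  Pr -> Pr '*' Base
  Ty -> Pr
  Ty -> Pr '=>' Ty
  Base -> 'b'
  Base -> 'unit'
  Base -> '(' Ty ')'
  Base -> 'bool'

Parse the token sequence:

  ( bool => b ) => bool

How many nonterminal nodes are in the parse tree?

[Ty [Pr [Base ( [Ty [Pr [Base bool]] => [Ty [Pr [Base b]]]] )]] => [Ty [Pr [Base bool]]]]

12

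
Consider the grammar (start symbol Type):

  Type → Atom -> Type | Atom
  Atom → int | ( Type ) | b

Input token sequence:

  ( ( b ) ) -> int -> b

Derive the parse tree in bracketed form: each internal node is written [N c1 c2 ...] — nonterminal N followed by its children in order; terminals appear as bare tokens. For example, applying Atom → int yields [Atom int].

[Type [Atom ( [Type [Atom ( [Type [Atom b]] )]] )] -> [Type [Atom int] -> [Type [Atom b]]]]

Type
Atom -> Type
( Type ) -> Type
( Atom ) -> Type
( ( Type ) ) -> Type
( ( Atom ) ) -> Type
( ( b ) ) -> Type
( ( b ) ) -> Atom -> Type
( ( b ) ) -> int -> Type
( ( b ) ) -> int -> Atom
( ( b ) ) -> int -> b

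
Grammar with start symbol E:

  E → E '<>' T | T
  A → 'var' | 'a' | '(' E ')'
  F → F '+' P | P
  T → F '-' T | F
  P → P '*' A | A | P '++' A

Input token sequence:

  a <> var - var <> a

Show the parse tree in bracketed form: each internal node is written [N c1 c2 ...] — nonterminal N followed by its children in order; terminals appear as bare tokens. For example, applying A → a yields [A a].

E
E <> T
E <> T <> T
T <> T <> T
F <> T <> T
P <> T <> T
A <> T <> T
a <> T <> T
a <> F - T <> T
a <> P - T <> T
a <> A - T <> T
a <> var - T <> T
a <> var - F <> T
a <> var - P <> T
a <> var - A <> T
a <> var - var <> T
a <> var - var <> F
a <> var - var <> P
a <> var - var <> A
a <> var - var <> a

[E [E [E [T [F [P [A a]]]]] <> [T [F [P [A var]]] - [T [F [P [A var]]]]]] <> [T [F [P [A a]]]]]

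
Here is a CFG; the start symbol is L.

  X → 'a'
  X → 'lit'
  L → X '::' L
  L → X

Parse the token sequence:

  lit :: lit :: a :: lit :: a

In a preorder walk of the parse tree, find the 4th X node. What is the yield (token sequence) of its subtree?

[L [X lit] :: [L [X lit] :: [L [X a] :: [L [X lit] :: [L [X a]]]]]]

lit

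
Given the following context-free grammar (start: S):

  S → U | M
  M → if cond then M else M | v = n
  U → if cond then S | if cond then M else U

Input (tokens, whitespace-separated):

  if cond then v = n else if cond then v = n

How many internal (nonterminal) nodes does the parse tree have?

6

[S [U if cond then [M v = n] else [U if cond then [S [M v = n]]]]]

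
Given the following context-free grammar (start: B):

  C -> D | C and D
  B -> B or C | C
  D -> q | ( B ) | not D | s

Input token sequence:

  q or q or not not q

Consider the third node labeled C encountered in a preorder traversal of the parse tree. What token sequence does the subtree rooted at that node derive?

not not q

[B [B [B [C [D q]]] or [C [D q]]] or [C [D not [D not [D q]]]]]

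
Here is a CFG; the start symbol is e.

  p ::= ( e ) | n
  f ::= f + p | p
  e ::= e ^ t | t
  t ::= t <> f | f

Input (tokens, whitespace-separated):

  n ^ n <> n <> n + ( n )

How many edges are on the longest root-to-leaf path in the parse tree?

[e [e [t [f [p n]]]] ^ [t [t [t [f [p n]]] <> [f [p n]]] <> [f [f [p n]] + [p ( [e [t [f [p n]]]] )]]]]

8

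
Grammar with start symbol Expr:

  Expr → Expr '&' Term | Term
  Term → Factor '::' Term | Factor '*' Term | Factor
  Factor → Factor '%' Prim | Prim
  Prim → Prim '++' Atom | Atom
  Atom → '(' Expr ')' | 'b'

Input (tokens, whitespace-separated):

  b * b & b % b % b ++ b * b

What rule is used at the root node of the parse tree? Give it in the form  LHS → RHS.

Expr → Expr '&' Term

[Expr [Expr [Term [Factor [Prim [Atom b]]] * [Term [Factor [Prim [Atom b]]]]]] & [Term [Factor [Factor [Factor [Prim [Atom b]]] % [Prim [Atom b]]] % [Prim [Prim [Atom b]] ++ [Atom b]]] * [Term [Factor [Prim [Atom b]]]]]]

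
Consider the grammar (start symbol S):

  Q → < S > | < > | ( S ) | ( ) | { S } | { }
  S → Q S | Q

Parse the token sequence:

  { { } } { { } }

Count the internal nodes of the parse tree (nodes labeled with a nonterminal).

8

[S [Q { [S [Q { }]] }] [S [Q { [S [Q { }]] }]]]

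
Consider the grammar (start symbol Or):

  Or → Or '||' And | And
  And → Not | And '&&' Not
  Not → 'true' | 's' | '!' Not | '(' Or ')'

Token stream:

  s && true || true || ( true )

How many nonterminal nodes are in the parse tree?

14

[Or [Or [Or [And [And [Not s]] && [Not true]]] || [And [Not true]]] || [And [Not ( [Or [And [Not true]]] )]]]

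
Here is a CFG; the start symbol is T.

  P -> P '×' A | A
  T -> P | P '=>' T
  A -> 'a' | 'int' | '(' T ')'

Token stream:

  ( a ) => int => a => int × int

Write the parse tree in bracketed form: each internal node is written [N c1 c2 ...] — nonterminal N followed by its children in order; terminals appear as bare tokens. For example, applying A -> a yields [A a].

[T [P [A ( [T [P [A a]]] )]] => [T [P [A int]] => [T [P [A a]] => [T [P [P [A int]] × [A int]]]]]]

T
P => T
A => T
( T ) => T
( P ) => T
( A ) => T
( a ) => T
( a ) => P => T
( a ) => A => T
( a ) => int => T
( a ) => int => P => T
( a ) => int => A => T
( a ) => int => a => T
( a ) => int => a => P
( a ) => int => a => P × A
( a ) => int => a => A × A
( a ) => int => a => int × A
( a ) => int => a => int × int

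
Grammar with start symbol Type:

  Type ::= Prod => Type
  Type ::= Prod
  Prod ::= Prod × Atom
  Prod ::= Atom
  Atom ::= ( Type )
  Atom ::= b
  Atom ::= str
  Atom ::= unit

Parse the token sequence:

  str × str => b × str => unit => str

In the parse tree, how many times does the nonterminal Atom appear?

6

[Type [Prod [Prod [Atom str]] × [Atom str]] => [Type [Prod [Prod [Atom b]] × [Atom str]] => [Type [Prod [Atom unit]] => [Type [Prod [Atom str]]]]]]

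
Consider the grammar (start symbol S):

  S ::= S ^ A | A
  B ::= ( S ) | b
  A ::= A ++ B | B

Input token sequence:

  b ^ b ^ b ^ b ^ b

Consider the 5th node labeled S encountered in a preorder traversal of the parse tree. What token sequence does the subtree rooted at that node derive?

b

[S [S [S [S [S [A [B b]]] ^ [A [B b]]] ^ [A [B b]]] ^ [A [B b]]] ^ [A [B b]]]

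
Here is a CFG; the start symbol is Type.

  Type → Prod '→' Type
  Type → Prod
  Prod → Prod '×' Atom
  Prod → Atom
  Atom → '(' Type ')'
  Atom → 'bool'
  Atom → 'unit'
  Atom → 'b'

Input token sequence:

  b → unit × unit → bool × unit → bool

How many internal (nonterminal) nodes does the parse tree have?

16

[Type [Prod [Atom b]] → [Type [Prod [Prod [Atom unit]] × [Atom unit]] → [Type [Prod [Prod [Atom bool]] × [Atom unit]] → [Type [Prod [Atom bool]]]]]]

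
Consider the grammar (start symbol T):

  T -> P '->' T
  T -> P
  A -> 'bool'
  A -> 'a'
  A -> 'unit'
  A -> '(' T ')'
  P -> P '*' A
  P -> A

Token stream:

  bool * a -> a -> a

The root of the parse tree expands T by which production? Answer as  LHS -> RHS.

[T [P [P [A bool]] * [A a]] -> [T [P [A a]] -> [T [P [A a]]]]]

T -> P '->' T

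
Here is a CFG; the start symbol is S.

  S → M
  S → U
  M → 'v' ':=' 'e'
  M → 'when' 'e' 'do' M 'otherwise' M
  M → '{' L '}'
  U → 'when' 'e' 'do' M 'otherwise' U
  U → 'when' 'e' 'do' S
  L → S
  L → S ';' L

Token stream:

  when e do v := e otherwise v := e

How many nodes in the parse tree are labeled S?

[S [M when e do [M v := e] otherwise [M v := e]]]

1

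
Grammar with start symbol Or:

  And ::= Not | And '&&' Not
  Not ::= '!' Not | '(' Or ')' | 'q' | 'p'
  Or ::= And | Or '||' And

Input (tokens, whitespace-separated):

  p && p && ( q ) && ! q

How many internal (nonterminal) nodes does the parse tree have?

[Or [And [And [And [And [Not p]] && [Not p]] && [Not ( [Or [And [Not q]]] )]] && [Not ! [Not q]]]]

13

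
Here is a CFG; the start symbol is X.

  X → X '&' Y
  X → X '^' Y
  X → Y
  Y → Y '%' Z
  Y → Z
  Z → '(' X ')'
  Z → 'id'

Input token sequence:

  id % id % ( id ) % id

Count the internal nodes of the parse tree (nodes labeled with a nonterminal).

[X [Y [Y [Y [Y [Z id]] % [Z id]] % [Z ( [X [Y [Z id]]] )]] % [Z id]]]

12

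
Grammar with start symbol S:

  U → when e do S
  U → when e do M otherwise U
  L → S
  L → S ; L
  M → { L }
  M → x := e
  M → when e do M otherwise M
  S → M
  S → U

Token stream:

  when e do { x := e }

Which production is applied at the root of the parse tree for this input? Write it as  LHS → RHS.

S → U

[S [U when e do [S [M { [L [S [M x := e]]] }]]]]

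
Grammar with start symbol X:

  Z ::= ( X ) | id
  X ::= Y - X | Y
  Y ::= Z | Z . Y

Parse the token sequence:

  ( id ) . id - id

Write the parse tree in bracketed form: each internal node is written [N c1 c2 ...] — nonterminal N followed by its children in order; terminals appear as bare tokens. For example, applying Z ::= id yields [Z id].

[X [Y [Z ( [X [Y [Z id]]] )] . [Y [Z id]]] - [X [Y [Z id]]]]

X
Y - X
Z . Y - X
( X ) . Y - X
( Y ) . Y - X
( Z ) . Y - X
( id ) . Y - X
( id ) . Z - X
( id ) . id - X
( id ) . id - Y
( id ) . id - Z
( id ) . id - id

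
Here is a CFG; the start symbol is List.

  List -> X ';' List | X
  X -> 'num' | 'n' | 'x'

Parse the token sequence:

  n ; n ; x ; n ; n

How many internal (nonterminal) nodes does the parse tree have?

10

[List [X n] ; [List [X n] ; [List [X x] ; [List [X n] ; [List [X n]]]]]]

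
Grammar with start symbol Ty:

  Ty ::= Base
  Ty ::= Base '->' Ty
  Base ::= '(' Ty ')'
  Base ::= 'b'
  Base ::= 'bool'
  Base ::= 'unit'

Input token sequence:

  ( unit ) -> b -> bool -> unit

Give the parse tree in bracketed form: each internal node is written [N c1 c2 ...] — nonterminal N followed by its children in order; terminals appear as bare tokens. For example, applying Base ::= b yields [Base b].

Ty
Base -> Ty
( Ty ) -> Ty
( Base ) -> Ty
( unit ) -> Ty
( unit ) -> Base -> Ty
( unit ) -> b -> Ty
( unit ) -> b -> Base -> Ty
( unit ) -> b -> bool -> Ty
( unit ) -> b -> bool -> Base
( unit ) -> b -> bool -> unit

[Ty [Base ( [Ty [Base unit]] )] -> [Ty [Base b] -> [Ty [Base bool] -> [Ty [Base unit]]]]]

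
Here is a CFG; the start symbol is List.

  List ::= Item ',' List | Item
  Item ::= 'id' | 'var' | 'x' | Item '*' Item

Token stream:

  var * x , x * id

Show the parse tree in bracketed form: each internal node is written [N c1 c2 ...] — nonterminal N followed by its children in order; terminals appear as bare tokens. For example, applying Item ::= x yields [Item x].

[List [Item [Item var] * [Item x]] , [List [Item [Item x] * [Item id]]]]

List
Item , List
Item * Item , List
var * Item , List
var * x , List
var * x , Item
var * x , Item * Item
var * x , x * Item
var * x , x * id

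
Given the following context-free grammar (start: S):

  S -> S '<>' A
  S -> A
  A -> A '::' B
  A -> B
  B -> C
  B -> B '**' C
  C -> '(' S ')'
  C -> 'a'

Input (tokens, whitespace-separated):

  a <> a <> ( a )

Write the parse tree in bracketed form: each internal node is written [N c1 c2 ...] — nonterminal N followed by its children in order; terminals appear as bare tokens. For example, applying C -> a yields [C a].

S
S <> A
S <> A <> A
A <> A <> A
B <> A <> A
C <> A <> A
a <> A <> A
a <> B <> A
a <> C <> A
a <> a <> A
a <> a <> B
a <> a <> C
a <> a <> ( S )
a <> a <> ( A )
a <> a <> ( B )
a <> a <> ( C )
a <> a <> ( a )

[S [S [S [A [B [C a]]]] <> [A [B [C a]]]] <> [A [B [C ( [S [A [B [C a]]]] )]]]]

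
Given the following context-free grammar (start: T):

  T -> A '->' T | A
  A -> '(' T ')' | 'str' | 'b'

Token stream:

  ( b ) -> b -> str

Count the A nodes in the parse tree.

4

[T [A ( [T [A b]] )] -> [T [A b] -> [T [A str]]]]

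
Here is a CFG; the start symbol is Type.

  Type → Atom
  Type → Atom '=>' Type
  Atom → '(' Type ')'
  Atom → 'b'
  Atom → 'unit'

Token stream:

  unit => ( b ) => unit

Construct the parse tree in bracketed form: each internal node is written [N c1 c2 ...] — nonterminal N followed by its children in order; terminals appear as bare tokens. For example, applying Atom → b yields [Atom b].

[Type [Atom unit] => [Type [Atom ( [Type [Atom b]] )] => [Type [Atom unit]]]]

Type
Atom => Type
unit => Type
unit => Atom => Type
unit => ( Type ) => Type
unit => ( Atom ) => Type
unit => ( b ) => Type
unit => ( b ) => Atom
unit => ( b ) => unit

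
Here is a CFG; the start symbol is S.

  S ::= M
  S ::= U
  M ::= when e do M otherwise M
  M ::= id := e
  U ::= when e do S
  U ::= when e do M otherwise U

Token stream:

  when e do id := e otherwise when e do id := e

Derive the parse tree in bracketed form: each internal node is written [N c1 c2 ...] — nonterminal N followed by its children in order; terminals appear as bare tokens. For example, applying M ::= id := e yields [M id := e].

[S [U when e do [M id := e] otherwise [U when e do [S [M id := e]]]]]

S
U
when e do M otherwise U
when e do id := e otherwise U
when e do id := e otherwise when e do S
when e do id := e otherwise when e do M
when e do id := e otherwise when e do id := e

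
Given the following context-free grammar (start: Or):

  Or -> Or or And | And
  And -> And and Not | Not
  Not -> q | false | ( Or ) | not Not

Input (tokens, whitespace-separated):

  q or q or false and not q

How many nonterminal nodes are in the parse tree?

[Or [Or [Or [And [Not q]]] or [And [Not q]]] or [And [And [Not false]] and [Not not [Not q]]]]

12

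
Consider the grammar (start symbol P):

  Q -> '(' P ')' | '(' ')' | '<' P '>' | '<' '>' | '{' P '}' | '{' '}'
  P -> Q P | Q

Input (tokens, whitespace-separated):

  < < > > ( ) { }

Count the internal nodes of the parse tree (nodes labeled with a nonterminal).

8

[P [Q < [P [Q < >]] >] [P [Q ( )] [P [Q { }]]]]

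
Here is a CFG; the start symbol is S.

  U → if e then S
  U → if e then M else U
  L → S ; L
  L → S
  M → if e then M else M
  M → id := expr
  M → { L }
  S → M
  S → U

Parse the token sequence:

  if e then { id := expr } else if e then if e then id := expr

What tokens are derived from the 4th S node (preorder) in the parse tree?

[S [U if e then [M { [L [S [M id := expr]]] }] else [U if e then [S [U if e then [S [M id := expr]]]]]]]

id := expr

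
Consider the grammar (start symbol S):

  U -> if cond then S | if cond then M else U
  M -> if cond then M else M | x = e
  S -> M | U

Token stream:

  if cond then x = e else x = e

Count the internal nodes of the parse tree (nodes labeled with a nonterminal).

4

[S [M if cond then [M x = e] else [M x = e]]]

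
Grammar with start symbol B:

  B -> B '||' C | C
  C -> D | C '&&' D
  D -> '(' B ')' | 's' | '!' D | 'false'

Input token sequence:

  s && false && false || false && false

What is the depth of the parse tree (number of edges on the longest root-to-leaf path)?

6

[B [B [C [C [C [D s]] && [D false]] && [D false]]] || [C [C [D false]] && [D false]]]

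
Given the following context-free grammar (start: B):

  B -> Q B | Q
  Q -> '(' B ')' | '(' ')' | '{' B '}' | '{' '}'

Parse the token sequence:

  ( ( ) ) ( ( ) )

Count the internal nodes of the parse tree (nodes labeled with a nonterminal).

[B [Q ( [B [Q ( )]] )] [B [Q ( [B [Q ( )]] )]]]

8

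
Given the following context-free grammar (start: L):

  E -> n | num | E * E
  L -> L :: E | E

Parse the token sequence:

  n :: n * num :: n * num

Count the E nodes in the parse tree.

[L [L [L [E n]] :: [E [E n] * [E num]]] :: [E [E n] * [E num]]]

7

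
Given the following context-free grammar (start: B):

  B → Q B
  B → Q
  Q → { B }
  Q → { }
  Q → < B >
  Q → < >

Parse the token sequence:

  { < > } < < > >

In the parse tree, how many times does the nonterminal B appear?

[B [Q { [B [Q < >]] }] [B [Q < [B [Q < >]] >]]]

4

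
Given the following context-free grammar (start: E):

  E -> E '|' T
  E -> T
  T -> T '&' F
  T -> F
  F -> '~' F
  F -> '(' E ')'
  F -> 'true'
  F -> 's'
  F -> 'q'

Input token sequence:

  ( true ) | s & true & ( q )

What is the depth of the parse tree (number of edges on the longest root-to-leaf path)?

7

[E [E [T [F ( [E [T [F true]]] )]]] | [T [T [T [F s]] & [F true]] & [F ( [E [T [F q]]] )]]]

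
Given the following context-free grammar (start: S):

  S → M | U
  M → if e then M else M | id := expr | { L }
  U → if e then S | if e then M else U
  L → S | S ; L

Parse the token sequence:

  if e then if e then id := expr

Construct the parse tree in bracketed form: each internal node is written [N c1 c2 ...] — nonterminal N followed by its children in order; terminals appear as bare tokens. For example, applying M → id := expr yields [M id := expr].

[S [U if e then [S [U if e then [S [M id := expr]]]]]]

S
U
if e then S
if e then U
if e then if e then S
if e then if e then M
if e then if e then id := expr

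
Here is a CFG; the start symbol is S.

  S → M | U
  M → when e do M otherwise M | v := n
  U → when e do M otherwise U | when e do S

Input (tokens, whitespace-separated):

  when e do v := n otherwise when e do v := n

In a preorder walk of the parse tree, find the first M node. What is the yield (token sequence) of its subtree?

[S [U when e do [M v := n] otherwise [U when e do [S [M v := n]]]]]

v := n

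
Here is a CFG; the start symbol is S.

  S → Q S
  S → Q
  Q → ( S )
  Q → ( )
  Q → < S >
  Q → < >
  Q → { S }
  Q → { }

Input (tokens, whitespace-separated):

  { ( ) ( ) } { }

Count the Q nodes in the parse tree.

[S [Q { [S [Q ( )] [S [Q ( )]]] }] [S [Q { }]]]

4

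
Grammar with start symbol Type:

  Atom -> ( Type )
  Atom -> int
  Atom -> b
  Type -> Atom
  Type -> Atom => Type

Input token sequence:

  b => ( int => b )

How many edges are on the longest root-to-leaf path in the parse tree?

[Type [Atom b] => [Type [Atom ( [Type [Atom int] => [Type [Atom b]]] )]]]

6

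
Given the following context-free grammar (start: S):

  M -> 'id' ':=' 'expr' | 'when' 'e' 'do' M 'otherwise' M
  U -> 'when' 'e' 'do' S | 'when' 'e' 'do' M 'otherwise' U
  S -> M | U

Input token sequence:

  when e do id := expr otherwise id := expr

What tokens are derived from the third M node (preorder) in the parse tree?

id := expr

[S [M when e do [M id := expr] otherwise [M id := expr]]]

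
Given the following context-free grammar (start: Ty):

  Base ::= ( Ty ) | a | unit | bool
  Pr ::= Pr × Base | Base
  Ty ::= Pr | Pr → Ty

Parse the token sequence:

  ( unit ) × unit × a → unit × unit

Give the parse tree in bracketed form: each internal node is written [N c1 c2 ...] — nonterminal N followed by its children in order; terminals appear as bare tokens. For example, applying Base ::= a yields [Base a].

[Ty [Pr [Pr [Pr [Base ( [Ty [Pr [Base unit]]] )]] × [Base unit]] × [Base a]] → [Ty [Pr [Pr [Base unit]] × [Base unit]]]]

Ty
Pr → Ty
Pr × Base → Ty
Pr × Base × Base → Ty
Base × Base × Base → Ty
( Ty ) × Base × Base → Ty
( Pr ) × Base × Base → Ty
( Base ) × Base × Base → Ty
( unit ) × Base × Base → Ty
( unit ) × unit × Base → Ty
( unit ) × unit × a → Ty
( unit ) × unit × a → Pr
( unit ) × unit × a → Pr × Base
( unit ) × unit × a → Base × Base
( unit ) × unit × a → unit × Base
( unit ) × unit × a → unit × unit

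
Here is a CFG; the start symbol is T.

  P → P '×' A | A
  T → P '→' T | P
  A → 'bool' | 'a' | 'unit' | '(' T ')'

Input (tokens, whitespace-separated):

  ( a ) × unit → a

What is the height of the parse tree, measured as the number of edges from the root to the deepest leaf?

[T [P [P [A ( [T [P [A a]]] )]] × [A unit]] → [T [P [A a]]]]

7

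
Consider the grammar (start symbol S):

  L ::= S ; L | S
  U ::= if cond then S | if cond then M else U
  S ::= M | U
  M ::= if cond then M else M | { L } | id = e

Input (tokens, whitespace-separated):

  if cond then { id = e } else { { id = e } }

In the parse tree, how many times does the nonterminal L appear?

[S [M if cond then [M { [L [S [M id = e]]] }] else [M { [L [S [M { [L [S [M id = e]]] }]]] }]]]

3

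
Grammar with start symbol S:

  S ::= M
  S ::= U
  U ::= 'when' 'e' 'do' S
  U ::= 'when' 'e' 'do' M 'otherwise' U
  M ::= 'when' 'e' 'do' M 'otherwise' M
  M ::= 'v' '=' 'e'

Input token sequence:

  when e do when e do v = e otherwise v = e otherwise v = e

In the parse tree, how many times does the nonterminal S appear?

[S [M when e do [M when e do [M v = e] otherwise [M v = e]] otherwise [M v = e]]]

1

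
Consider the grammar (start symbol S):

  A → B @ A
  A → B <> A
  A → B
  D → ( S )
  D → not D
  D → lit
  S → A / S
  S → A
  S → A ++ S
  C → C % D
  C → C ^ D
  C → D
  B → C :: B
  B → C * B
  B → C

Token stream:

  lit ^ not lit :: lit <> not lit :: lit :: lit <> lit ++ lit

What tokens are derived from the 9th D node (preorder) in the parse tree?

[S [A [B [C [C [D lit]] ^ [D not [D lit]]] :: [B [C [D lit]]]] <> [A [B [C [D not [D lit]]] :: [B [C [D lit]] :: [B [C [D lit]]]]] <> [A [B [C [D lit]]]]]] ++ [S [A [B [C [D lit]]]]]]

lit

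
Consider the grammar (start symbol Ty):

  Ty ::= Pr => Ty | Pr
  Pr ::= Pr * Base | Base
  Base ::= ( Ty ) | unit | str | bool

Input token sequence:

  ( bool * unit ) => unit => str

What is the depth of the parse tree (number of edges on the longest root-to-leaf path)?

[Ty [Pr [Base ( [Ty [Pr [Pr [Base bool]] * [Base unit]]] )]] => [Ty [Pr [Base unit]] => [Ty [Pr [Base str]]]]]

7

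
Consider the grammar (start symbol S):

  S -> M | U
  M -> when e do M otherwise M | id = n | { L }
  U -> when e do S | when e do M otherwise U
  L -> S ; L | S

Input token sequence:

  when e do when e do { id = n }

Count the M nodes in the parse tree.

2

[S [U when e do [S [U when e do [S [M { [L [S [M id = n]]] }]]]]]]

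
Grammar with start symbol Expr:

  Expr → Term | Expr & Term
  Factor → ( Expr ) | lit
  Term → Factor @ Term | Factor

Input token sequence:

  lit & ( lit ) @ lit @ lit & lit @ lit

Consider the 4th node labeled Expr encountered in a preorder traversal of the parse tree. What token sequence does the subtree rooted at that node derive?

[Expr [Expr [Expr [Term [Factor lit]]] & [Term [Factor ( [Expr [Term [Factor lit]]] )] @ [Term [Factor lit] @ [Term [Factor lit]]]]] & [Term [Factor lit] @ [Term [Factor lit]]]]

lit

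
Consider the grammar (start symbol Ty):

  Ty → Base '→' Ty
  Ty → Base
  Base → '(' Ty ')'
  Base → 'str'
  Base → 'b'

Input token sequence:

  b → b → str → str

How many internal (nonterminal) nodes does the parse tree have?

8

[Ty [Base b] → [Ty [Base b] → [Ty [Base str] → [Ty [Base str]]]]]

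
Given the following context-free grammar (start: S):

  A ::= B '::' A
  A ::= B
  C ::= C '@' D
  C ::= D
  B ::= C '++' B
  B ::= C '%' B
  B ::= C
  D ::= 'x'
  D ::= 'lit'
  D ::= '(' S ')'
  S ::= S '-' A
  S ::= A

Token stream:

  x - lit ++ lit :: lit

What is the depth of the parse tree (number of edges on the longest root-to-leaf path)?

6

[S [S [A [B [C [D x]]]]] - [A [B [C [D lit]] ++ [B [C [D lit]]]] :: [A [B [C [D lit]]]]]]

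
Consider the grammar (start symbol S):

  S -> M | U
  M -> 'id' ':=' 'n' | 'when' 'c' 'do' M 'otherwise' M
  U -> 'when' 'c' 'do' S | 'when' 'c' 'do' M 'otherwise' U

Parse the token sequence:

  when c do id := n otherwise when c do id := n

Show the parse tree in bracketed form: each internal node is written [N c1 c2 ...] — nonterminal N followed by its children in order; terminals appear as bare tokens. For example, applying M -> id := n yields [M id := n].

[S [U when c do [M id := n] otherwise [U when c do [S [M id := n]]]]]

S
U
when c do M otherwise U
when c do id := n otherwise U
when c do id := n otherwise when c do S
when c do id := n otherwise when c do M
when c do id := n otherwise when c do id := n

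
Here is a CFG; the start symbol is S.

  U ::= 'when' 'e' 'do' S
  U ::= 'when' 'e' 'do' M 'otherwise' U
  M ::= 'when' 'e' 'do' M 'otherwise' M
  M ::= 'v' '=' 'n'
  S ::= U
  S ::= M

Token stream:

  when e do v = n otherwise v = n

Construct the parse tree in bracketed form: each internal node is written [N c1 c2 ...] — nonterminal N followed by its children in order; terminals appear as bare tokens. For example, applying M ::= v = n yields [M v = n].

[S [M when e do [M v = n] otherwise [M v = n]]]

S
M
when e do M otherwise M
when e do v = n otherwise M
when e do v = n otherwise v = n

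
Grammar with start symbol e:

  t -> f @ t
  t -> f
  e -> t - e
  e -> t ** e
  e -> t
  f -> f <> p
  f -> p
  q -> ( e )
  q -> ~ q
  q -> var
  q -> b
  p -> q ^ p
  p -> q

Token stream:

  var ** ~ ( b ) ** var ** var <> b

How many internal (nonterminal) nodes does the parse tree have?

[e [t [f [p [q var]]]] ** [e [t [f [p [q ~ [q ( [e [t [f [p [q b]]]]] )]]]]] ** [e [t [f [p [q var]]]] ** [e [t [f [f [p [q var]]] <> [p [q b]]]]]]]]

29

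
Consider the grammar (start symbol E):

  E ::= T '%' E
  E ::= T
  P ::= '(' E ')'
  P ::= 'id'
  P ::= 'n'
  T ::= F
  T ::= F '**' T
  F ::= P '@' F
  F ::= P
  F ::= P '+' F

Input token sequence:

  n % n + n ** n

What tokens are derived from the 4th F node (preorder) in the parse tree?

n

[E [T [F [P n]]] % [E [T [F [P n] + [F [P n]]] ** [T [F [P n]]]]]]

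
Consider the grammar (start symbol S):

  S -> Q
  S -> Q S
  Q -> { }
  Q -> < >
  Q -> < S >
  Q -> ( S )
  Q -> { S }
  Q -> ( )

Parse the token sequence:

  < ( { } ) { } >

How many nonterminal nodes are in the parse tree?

8

[S [Q < [S [Q ( [S [Q { }]] )] [S [Q { }]]] >]]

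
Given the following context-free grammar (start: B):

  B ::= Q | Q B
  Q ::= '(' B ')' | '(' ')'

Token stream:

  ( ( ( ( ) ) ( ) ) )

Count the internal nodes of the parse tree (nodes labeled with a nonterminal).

[B [Q ( [B [Q ( [B [Q ( [B [Q ( )]] )] [B [Q ( )]]] )]] )]]

10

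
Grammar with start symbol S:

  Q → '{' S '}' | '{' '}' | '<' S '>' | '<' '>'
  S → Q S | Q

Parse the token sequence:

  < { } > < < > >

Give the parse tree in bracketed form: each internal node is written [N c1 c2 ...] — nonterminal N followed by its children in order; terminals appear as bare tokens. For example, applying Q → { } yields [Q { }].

S
Q S
< S > S
< Q > S
< { } > S
< { } > Q
< { } > < S >
< { } > < Q >
< { } > < < > >

[S [Q < [S [Q { }]] >] [S [Q < [S [Q < >]] >]]]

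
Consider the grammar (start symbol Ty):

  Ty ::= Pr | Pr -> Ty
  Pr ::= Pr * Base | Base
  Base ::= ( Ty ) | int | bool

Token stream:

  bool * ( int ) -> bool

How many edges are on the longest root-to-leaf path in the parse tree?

[Ty [Pr [Pr [Base bool]] * [Base ( [Ty [Pr [Base int]]] )]] -> [Ty [Pr [Base bool]]]]

6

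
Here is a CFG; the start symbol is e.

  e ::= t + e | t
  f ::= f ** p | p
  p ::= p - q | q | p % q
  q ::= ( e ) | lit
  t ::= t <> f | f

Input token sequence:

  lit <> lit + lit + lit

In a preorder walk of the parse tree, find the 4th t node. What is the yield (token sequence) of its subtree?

[e [t [t [f [p [q lit]]]] <> [f [p [q lit]]]] + [e [t [f [p [q lit]]]] + [e [t [f [p [q lit]]]]]]]

lit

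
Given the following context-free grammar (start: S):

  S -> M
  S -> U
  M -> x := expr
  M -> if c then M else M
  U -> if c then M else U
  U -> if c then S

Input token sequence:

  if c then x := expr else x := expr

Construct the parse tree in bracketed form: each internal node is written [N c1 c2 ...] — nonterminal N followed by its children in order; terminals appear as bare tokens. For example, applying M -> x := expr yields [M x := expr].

S
M
if c then M else M
if c then x := expr else M
if c then x := expr else x := expr

[S [M if c then [M x := expr] else [M x := expr]]]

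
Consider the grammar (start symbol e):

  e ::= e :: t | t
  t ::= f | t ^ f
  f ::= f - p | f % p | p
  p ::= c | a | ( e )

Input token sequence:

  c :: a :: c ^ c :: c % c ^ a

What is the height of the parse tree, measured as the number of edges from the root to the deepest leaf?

[e [e [e [e [t [f [p c]]]] :: [t [f [p a]]]] :: [t [t [f [p c]]] ^ [f [p c]]]] :: [t [t [f [f [p c]] % [p c]]] ^ [f [p a]]]]

7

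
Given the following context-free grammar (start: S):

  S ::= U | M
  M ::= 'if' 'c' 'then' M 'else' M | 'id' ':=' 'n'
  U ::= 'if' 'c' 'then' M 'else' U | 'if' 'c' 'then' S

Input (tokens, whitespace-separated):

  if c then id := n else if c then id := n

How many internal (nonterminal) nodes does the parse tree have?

[S [U if c then [M id := n] else [U if c then [S [M id := n]]]]]

6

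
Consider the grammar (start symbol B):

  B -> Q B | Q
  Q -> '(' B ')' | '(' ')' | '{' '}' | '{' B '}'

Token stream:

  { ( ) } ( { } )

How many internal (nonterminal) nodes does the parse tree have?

[B [Q { [B [Q ( )]] }] [B [Q ( [B [Q { }]] )]]]

8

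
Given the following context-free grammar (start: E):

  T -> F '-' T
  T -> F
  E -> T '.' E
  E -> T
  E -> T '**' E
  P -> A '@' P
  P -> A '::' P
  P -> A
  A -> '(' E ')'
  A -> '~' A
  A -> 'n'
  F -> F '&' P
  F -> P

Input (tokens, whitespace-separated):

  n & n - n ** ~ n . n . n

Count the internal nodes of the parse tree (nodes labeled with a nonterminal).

[E [T [F [F [P [A n]]] & [P [A n]]] - [T [F [P [A n]]]]] ** [E [T [F [P [A ~ [A n]]]]] . [E [T [F [P [A n]]]] . [E [T [F [P [A n]]]]]]]]

28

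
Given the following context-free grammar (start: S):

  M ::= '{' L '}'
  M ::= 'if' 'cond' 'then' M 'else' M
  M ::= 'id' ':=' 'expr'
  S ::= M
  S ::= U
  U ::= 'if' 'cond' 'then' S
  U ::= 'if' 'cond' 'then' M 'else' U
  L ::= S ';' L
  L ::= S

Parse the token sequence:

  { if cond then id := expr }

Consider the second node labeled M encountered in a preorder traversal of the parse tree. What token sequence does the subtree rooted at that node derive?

[S [M { [L [S [U if cond then [S [M id := expr]]]]] }]]

id := expr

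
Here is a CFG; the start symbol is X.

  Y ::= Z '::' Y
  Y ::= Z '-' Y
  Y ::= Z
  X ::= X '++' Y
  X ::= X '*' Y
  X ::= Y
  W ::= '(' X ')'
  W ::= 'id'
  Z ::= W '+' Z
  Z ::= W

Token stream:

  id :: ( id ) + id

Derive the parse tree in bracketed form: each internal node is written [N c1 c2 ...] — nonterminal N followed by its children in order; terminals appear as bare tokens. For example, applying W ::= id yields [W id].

X
Y
Z :: Y
W :: Y
id :: Y
id :: Z
id :: W + Z
id :: ( X ) + Z
id :: ( Y ) + Z
id :: ( Z ) + Z
id :: ( W ) + Z
id :: ( id ) + Z
id :: ( id ) + W
id :: ( id ) + id

[X [Y [Z [W id]] :: [Y [Z [W ( [X [Y [Z [W id]]]] )] + [Z [W id]]]]]]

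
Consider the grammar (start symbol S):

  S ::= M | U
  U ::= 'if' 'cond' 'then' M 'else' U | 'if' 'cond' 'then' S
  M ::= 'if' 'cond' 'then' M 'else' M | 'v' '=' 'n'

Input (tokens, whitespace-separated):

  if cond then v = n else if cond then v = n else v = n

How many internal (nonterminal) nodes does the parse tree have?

6

[S [M if cond then [M v = n] else [M if cond then [M v = n] else [M v = n]]]]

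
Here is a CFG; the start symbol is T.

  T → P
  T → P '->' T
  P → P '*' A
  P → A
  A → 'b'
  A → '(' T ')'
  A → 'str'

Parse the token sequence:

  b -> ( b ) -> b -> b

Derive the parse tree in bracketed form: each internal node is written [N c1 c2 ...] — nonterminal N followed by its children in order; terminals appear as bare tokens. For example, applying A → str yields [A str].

[T [P [A b]] -> [T [P [A ( [T [P [A b]]] )]] -> [T [P [A b]] -> [T [P [A b]]]]]]

T
P -> T
A -> T
b -> T
b -> P -> T
b -> A -> T
b -> ( T ) -> T
b -> ( P ) -> T
b -> ( A ) -> T
b -> ( b ) -> T
b -> ( b ) -> P -> T
b -> ( b ) -> A -> T
b -> ( b ) -> b -> T
b -> ( b ) -> b -> P
b -> ( b ) -> b -> A
b -> ( b ) -> b -> b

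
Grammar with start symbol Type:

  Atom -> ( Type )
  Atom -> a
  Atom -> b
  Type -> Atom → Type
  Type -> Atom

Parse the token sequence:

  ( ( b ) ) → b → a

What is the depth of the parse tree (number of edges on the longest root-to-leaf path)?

[Type [Atom ( [Type [Atom ( [Type [Atom b]] )]] )] → [Type [Atom b] → [Type [Atom a]]]]

6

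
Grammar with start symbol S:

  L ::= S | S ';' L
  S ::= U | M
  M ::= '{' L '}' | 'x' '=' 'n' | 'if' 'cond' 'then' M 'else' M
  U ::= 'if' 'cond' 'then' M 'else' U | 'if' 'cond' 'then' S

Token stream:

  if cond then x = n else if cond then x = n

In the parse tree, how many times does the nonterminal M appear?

2

[S [U if cond then [M x = n] else [U if cond then [S [M x = n]]]]]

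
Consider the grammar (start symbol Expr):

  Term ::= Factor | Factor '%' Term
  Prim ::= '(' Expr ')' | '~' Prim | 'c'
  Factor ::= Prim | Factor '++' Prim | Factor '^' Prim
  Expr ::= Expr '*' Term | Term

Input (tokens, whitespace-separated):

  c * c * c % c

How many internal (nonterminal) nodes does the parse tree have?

[Expr [Expr [Expr [Term [Factor [Prim c]]]] * [Term [Factor [Prim c]]]] * [Term [Factor [Prim c]] % [Term [Factor [Prim c]]]]]

15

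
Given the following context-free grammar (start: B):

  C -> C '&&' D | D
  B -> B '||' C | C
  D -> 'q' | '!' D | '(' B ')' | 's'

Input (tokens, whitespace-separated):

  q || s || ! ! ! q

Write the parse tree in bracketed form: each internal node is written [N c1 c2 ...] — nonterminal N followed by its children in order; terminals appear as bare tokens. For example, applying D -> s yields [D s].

[B [B [B [C [D q]]] || [C [D s]]] || [C [D ! [D ! [D ! [D q]]]]]]

B
B || C
B || C || C
C || C || C
D || C || C
q || C || C
q || D || C
q || s || C
q || s || D
q || s || ! D
q || s || ! ! D
q || s || ! ! ! D
q || s || ! ! ! q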